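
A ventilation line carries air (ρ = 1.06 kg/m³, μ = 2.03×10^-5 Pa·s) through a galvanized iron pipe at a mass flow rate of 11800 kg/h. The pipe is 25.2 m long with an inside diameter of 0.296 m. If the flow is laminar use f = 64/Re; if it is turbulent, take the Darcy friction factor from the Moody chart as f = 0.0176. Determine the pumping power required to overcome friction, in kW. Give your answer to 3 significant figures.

P ≈ 4.96 kW

ṁ = 11800 kg/h = 11800/3600 = 3.278 kg/s.
A = πD²/4 = π(0.296)²/4 = 0.06881 m²; mean velocity V = ṁ/(ρA) = 3.278/(1.06 · 0.06881) = 44.94 m/s.
Reynolds number Re = ρVD/μ = 1.06 · 44.94 · 0.296 / 2.03e-05 = 6.945e+05.
Re > 4000 → turbulent; use the Moody-chart value f = 0.0176.
Darcy-Weisbach: ΔP = f(L/D)(ρV²/2) = 0.0176·(25.2/0.296)·(1.06·44.94²/2) = 0.0176·85.14·1070 = 1604 Pa.
Q = ṁ/ρ = 3.278/1.06 = 3.092 m³/s.
Pumping power P = QΔP = 3.092·1604 = 4959 W = 4.96 kW.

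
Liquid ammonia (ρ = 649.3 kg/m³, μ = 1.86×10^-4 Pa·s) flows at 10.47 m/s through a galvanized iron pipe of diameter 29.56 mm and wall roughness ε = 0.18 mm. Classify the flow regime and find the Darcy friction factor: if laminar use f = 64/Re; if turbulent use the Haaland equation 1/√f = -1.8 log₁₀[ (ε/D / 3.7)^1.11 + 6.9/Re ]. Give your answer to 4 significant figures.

f ≈ 0.03240

Re = ρVD/μ = 649.3·10.47·0.02956/0.000186 = 1.08e+06.
Re > 4000 → turbulent. ε/D = 0.00018/0.02956 = 0.00609; Haaland: 1/√f = -1.8 log₁₀[0.000813 + 6.39e-06] = 5.556, so f = 0.0324.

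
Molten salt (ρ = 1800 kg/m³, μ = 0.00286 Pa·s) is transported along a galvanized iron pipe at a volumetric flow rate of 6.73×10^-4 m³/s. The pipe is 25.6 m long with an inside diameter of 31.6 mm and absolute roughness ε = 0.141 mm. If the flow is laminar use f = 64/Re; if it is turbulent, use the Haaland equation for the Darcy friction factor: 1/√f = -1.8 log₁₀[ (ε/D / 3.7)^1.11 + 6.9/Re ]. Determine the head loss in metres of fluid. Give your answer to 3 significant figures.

h_f ≈ 1.04 m

Cross-sectional area A = πD²/4 = π(0.0316)²/4 = 0.0007843 m²; mean velocity V = Q/A = 0.000673/0.0007843 = 0.8581 m/s.
Reynolds number Re = ρVD/μ = 1800 · 0.8581 · 0.0316 / 0.00286 = 1.707e+04.
Re > 4000 → turbulent. Relative roughness ε/D = 0.000141/0.0316 = 0.00446. Haaland: 1/√f = -1.8 log₁₀[(0.00446/3.7)^1.11 + 6.9/1.707e+04] = -1.8 log₁₀[0.000576 + 0.000404] = 5.416, so f = 0.03409.
Darcy-Weisbach: ΔP = f(L/D)(ρV²/2) = 0.03409·(25.6/0.0316)·(1800·0.8581²/2) = 0.03409·810.1·662.7 = 1.831e+04 Pa.
Head loss h_f = ΔP/(ρg) = 1.831e+04/(1800·9.81) = 1.04 m.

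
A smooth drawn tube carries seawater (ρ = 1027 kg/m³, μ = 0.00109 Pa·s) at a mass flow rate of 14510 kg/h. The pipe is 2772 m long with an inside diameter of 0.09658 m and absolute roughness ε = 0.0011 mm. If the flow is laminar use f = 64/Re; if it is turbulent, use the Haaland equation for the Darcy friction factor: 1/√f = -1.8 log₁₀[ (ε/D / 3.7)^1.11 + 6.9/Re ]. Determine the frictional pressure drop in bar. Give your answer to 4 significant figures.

ṁ = 14510 kg/h = 14510/3600 = 4.031 kg/s.
A = πD²/4 = π(0.09658)²/4 = 0.007326 m²; mean velocity V = ṁ/(ρA) = 4.031/(1027 · 0.007326) = 0.5357 m/s.
Reynolds number Re = ρVD/μ = 1027 · 0.5357 · 0.09658 / 0.00109 = 4.875e+04.
Re > 4000 → turbulent. Relative roughness ε/D = 1.1e-06/0.09658 = 1.14e-05. Haaland: 1/√f = -1.8 log₁₀[(1.14e-05/3.7)^1.11 + 6.9/4.875e+04] = -1.8 log₁₀[7.62e-07 + 0.000142] = 6.924, so f = 0.02086.
Darcy-Weisbach: ΔP = f(L/D)(ρV²/2) = 0.02086·(2772/0.09658)·(1027·0.5357²/2) = 0.02086·2.87e+04·147.4 = 8.822e+04 Pa.
ΔP = 8.822e+04 Pa = 0.8822 bar.

ΔP ≈ 0.8822 bar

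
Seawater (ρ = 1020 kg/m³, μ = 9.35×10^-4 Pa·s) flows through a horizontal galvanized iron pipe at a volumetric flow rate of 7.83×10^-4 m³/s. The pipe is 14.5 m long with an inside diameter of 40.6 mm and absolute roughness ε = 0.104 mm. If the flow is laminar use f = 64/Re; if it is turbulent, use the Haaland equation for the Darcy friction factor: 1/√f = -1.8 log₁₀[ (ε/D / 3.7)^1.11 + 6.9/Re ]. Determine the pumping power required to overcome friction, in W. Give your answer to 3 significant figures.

P ≈ 1.53 W

Cross-sectional area A = πD²/4 = π(0.0406)²/4 = 0.001295 m²; mean velocity V = Q/A = 0.000783/0.001295 = 0.6048 m/s.
Reynolds number Re = ρVD/μ = 1020 · 0.6048 · 0.0406 / 0.000935 = 2.679e+04.
Re > 4000 → turbulent. Relative roughness ε/D = 0.000104/0.0406 = 0.00256. Haaland: 1/√f = -1.8 log₁₀[(0.00256/3.7)^1.11 + 6.9/2.679e+04] = -1.8 log₁₀[0.000311 + 0.000258] = 5.841, so f = 0.02931.
Darcy-Weisbach: ΔP = f(L/D)(ρV²/2) = 0.02931·(14.5/0.0406)·(1020·0.6048²/2) = 0.02931·357.1·186.6 = 1953 Pa.
Pumping power P = QΔP = 0.000783·1953 = 1.529 W = 1.53 W.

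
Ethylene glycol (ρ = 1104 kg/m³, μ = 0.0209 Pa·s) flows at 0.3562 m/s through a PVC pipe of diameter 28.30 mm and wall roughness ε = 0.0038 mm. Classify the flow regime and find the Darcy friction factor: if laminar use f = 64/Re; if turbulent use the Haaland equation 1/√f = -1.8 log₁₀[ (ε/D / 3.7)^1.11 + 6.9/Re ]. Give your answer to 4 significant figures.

Re = ρVD/μ = 1104·0.3562·0.0283/0.0209 = 532.5.
Re < 2300 → laminar, so f = 64/Re = 0.1202 (roughness is irrelevant in laminar flow).

f ≈ 0.1202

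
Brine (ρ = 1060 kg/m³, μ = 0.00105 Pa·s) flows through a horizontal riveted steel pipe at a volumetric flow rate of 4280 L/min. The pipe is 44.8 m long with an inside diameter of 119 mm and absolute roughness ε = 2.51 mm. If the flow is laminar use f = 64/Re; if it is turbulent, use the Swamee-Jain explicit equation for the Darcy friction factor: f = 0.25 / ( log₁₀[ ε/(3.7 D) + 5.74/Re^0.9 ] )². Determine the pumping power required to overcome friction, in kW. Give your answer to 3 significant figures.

Q = 4280 L/min = 4280/60000 = 0.07133 m³/s.
Cross-sectional area A = πD²/4 = π(0.119)²/4 = 0.01112 m²; mean velocity V = Q/A = 0.07133/0.01112 = 6.414 m/s.
Reynolds number Re = ρVD/μ = 1060 · 6.414 · 0.119 / 0.00105 = 7.705e+05.
Re > 4000 → turbulent. Relative roughness ε/D = 0.00251/0.119 = 0.0211. Swamee-Jain: f = 0.25/(log₁₀[0.0211/3.7 + 5.74/7.705e+05^0.9])² = 0.25/(log₁₀[0.0057 + 2.89e-05])² = 0.25/(-2.242)² = 0.04974.
Darcy-Weisbach: ΔP = f(L/D)(ρV²/2) = 0.04974·(44.8/0.119)·(1060·6.414²/2) = 0.04974·376.5·2.18e+04 = 4.083e+05 Pa.
Pumping power P = QΔP = 0.07133·4.083e+05 = 29120 W = 29.1 kW.

P ≈ 29.1 kW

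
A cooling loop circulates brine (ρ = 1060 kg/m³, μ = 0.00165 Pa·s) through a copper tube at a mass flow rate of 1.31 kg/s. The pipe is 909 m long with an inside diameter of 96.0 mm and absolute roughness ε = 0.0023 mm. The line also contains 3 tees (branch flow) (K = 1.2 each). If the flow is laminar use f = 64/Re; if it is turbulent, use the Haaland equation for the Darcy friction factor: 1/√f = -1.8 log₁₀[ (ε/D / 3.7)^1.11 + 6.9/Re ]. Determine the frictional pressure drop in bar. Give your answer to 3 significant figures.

ΔP ≈ 0.0451 bar

A = πD²/4 = π(0.096)²/4 = 0.007238 m²; mean velocity V = ṁ/(ρA) = 1.31/(1060 · 0.007238) = 0.1707 m/s.
Reynolds number Re = ρVD/μ = 1060 · 0.1707 · 0.096 / 0.00165 = 1.053e+04.
Re > 4000 → turbulent. Relative roughness ε/D = 2.3e-06/0.096 = 2.4e-05. Haaland: 1/√f = -1.8 log₁₀[(2.4e-05/3.7)^1.11 + 6.9/1.053e+04] = -1.8 log₁₀[1.74e-06 + 0.000655] = 5.728, so f = 0.03047.
Total minor-loss coefficient ΣK = 3·1.2 = 3.6.
ΔP = [f·L/D + ΣK]·(ρV²/2) = [0.03047·909/0.096 + 3.6]·(1060·0.1707²/2) = [288.6 + 3.6]·15.45 = 4514 Pa.
ΔP = 4514 Pa = 0.0451 bar.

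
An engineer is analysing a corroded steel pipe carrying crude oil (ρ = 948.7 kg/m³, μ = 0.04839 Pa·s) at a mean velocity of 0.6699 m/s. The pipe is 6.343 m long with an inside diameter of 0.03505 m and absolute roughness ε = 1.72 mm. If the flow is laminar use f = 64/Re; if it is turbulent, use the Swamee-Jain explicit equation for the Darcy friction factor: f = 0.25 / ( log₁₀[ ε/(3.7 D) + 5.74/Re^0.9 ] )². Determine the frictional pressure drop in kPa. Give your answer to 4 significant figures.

Reynolds number Re = ρVD/μ = 948.7 · 0.6699 · 0.03505 / 0.0484 = 460.3.
Re < 2300 → laminar flow, so f = 64/Re = 64/460.3 = 0.139 (the turbulent correlation is not needed).
Darcy-Weisbach: ΔP = f(L/D)(ρV²/2) = 0.139·(6.343/0.03505)·(948.7·0.6699²/2) = 0.139·181·212.9 = 5356 Pa.
ΔP = 5356 Pa = 5.356 kPa.

ΔP ≈ 5.356 kPa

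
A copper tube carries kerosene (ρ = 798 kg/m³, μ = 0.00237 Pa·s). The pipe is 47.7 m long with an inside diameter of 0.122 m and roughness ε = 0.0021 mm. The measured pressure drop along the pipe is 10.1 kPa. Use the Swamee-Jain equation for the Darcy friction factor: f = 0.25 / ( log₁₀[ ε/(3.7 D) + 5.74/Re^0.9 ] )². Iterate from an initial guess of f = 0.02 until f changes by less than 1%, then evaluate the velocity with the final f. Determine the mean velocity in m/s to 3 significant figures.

V ≈ 1.84 m/s

Rearranging Darcy-Weisbach: V = √(2·ΔP·D/(f·L·ρ)). With ε/D = 2.1e-06/0.122 = 1.72e-05, iterate starting from f = 0.02:
  f = 0.02 → V = √(2·1.01e+04·0.122/(0.02·47.7·798)) = 1.799 m/s; Re = ρVD/μ = 7.391e+04; f → 0.01914
  f = 0.01914 → V = 1.839 m/s; Re = 7.556e+04; f → 0.01905
Converged (Δf/f < 1%). With the final f = 0.01905: V = √(2·1.01e+04·0.122/(0.01905·47.7·798)) = 1.844 m/s.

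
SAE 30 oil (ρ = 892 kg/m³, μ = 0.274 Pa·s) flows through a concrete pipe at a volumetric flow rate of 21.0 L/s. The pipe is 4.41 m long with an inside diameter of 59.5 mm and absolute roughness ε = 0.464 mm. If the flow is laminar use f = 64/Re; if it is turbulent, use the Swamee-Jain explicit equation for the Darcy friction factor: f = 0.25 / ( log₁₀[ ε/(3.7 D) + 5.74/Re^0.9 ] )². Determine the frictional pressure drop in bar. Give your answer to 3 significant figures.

ΔP ≈ 0.825 bar

Q = 21.0 L/s = 21.0/1000 = 0.021 m³/s.
Cross-sectional area A = πD²/4 = π(0.0595)²/4 = 0.002781 m²; mean velocity V = Q/A = 0.021/0.002781 = 7.553 m/s.
Reynolds number Re = ρVD/μ = 892 · 7.553 · 0.0595 / 0.274 = 1463.
Re < 2300 → laminar flow, so f = 64/Re = 64/1463 = 0.04375 (the turbulent correlation is not needed).
Darcy-Weisbach: ΔP = f(L/D)(ρV²/2) = 0.04375·(4.41/0.0595)·(892·7.553²/2) = 0.04375·74.12·2.544e+04 = 8.249e+04 Pa.
ΔP = 8.249e+04 Pa = 0.825 bar.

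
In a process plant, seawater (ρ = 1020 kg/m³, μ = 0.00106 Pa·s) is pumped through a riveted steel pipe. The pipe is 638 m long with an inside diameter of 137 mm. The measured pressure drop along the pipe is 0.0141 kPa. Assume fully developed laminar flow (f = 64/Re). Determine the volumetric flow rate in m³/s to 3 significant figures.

Q ≈ 1.80×10^-4 m³/s

For laminar flow, f = 64/Re with Re = ρVD/μ, so Darcy-Weisbach reduces to ΔP = 32μLV/D². Solving for V: V = ΔP·D²/(32μL) = 14.1·(0.137)²/(32·0.00106·638) = 0.01223 m/s.
Check: Re = ρVD/μ = 1020·0.01223·0.137/0.00106 = 1612 < 2300, so the laminar assumption holds.
Q = V·A = 0.01223·(π/4·0.137²) = 0.0001803 m³/s = 1.80×10^-4 m³/s.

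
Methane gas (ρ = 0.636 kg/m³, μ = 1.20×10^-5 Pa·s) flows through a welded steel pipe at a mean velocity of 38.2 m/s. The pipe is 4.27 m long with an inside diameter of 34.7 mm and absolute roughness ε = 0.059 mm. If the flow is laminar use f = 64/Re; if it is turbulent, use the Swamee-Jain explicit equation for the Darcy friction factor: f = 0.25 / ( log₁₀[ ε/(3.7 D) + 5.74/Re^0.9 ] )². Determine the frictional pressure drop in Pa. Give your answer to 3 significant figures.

ΔP ≈ 1440 Pa

Reynolds number Re = ρVD/μ = 0.636 · 38.2 · 0.0347 / 1.2e-05 = 7.025e+04.
Re > 4000 → turbulent. Relative roughness ε/D = 5.9e-05/0.0347 = 0.0017. Swamee-Jain: f = 0.25/(log₁₀[0.0017/3.7 + 5.74/7.025e+04^0.9])² = 0.25/(log₁₀[0.00046 + 0.000249])² = 0.25/(-3.149)² = 0.02521.
Darcy-Weisbach: ΔP = f(L/D)(ρV²/2) = 0.02521·(4.27/0.0347)·(0.636·38.2²/2) = 0.02521·123.1·464 = 1439 Pa.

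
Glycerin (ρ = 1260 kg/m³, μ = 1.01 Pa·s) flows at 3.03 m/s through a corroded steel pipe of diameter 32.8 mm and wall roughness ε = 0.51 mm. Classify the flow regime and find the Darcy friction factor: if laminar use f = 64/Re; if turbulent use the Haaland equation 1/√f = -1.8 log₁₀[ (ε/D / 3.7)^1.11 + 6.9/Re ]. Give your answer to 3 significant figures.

Re = ρVD/μ = 1260·3.03·0.0328/1.01 = 124.
Re < 2300 → laminar, so f = 64/Re = 0.5162 (roughness is irrelevant in laminar flow).

f ≈ 0.516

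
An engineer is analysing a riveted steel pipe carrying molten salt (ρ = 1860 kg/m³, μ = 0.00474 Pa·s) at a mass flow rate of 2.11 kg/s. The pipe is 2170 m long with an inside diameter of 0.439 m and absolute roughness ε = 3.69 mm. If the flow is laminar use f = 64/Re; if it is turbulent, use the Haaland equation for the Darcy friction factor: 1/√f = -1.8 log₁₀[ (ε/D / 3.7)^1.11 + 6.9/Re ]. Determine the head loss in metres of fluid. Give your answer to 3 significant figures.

A = πD²/4 = π(0.439)²/4 = 0.1514 m²; mean velocity V = ṁ/(ρA) = 2.11/(1860 · 0.1514) = 0.007495 m/s.
Reynolds number Re = ρVD/μ = 1860 · 0.007495 · 0.439 / 0.00474 = 1291.
Re < 2300 → laminar flow, so f = 64/Re = 64/1291 = 0.04957 (the turbulent correlation is not needed).
Darcy-Weisbach: ΔP = f(L/D)(ρV²/2) = 0.04957·(2170/0.439)·(1860·0.007495²/2) = 0.04957·4943·0.05224 = 12.8 Pa.
Head loss h_f = ΔP/(ρg) = 12.8/(1860·9.81) = 7.01×10^-4 m.

h_f ≈ 7.01×10^-4 m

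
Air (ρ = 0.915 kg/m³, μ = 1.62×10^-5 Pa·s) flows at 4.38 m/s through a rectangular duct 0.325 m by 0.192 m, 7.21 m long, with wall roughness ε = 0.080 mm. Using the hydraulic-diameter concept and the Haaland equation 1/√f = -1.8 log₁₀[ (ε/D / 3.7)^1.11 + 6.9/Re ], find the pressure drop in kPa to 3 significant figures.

ΔP ≈ 0.00551 kPa

Hydraulic diameter D_h = 4A/P = 4·(0.325·0.192)/(2·(0.325+0.192)) = 0.2496/1.034 = 0.2414 m.
Re = ρVD_h/μ = 0.915·4.38·0.2414/1.62e-05 = 5.972e+04.
ε/D_h = 8e-05/0.2414 = 0.000331; Haaland gives 1/√f = -1.8 log₁₀[3.21e-05+0.000116] = 6.895, so f = 0.02103.
ΔP = f(L/D_h)(ρV²/2) = 0.02103·7.21/0.2414·8.777 = 5.514 Pa.
ΔP = 0.00551 kPa.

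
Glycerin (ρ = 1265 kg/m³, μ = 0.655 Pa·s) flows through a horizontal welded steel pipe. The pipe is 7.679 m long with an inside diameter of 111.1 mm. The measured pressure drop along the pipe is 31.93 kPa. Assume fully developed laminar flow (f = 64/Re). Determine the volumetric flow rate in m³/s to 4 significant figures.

For laminar flow, f = 64/Re with Re = ρVD/μ, so Darcy-Weisbach reduces to ΔP = 32μLV/D². Solving for V: V = ΔP·D²/(32μL) = 3.193e+04·(0.1111)²/(32·0.655·7.679) = 2.449 m/s.
Check: Re = ρVD/μ = 1265·2.449·0.1111/0.655 = 525.4 < 2300, so the laminar assumption holds.
Q = V·A = 2.449·(π/4·0.1111²) = 0.02374 m³/s = 0.02374 m³/s.

Q ≈ 0.02374 m³/s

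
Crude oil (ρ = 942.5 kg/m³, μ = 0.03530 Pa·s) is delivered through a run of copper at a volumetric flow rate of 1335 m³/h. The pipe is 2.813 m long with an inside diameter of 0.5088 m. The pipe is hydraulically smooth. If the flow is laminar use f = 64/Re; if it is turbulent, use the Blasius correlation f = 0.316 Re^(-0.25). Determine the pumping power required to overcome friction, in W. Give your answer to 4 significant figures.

P ≈ 80.95 W

Q = 1335 m³/h = 1335/3600 = 0.3708 m³/s.
Cross-sectional area A = πD²/4 = π(0.5088)²/4 = 0.2033 m²; mean velocity V = Q/A = 0.3708/0.2033 = 1.824 m/s.
Reynolds number Re = ρVD/μ = 942.5 · 1.824 · 0.5088 / 0.0353 = 2.478e+04.
Re > 4000 → turbulent. Smooth-pipe (Blasius): f = 0.316 Re^(-0.25) = 0.316/(2.478e+04)^0.25 = 0.02519.
Darcy-Weisbach: ΔP = f(L/D)(ρV²/2) = 0.02519·(2.813/0.5088)·(942.5·1.824²/2) = 0.02519·5.529·1568 = 218.3 Pa.
Pumping power P = QΔP = 0.3708·218.3 = 80.950 W = 80.95 W.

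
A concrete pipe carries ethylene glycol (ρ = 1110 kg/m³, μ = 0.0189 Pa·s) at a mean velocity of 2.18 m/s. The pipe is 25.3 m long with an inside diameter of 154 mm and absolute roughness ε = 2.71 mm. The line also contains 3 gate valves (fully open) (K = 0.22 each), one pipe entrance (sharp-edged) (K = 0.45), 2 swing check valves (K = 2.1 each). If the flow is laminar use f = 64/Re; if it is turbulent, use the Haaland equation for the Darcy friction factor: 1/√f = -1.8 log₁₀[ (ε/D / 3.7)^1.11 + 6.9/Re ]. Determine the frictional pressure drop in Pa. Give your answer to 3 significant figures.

ΔP ≈ 35000 Pa

Reynolds number Re = ρVD/μ = 1110 · 2.18 · 0.154 / 0.0189 = 1.972e+04.
Re > 4000 → turbulent. Relative roughness ε/D = 0.00271/0.154 = 0.0176. Haaland: 1/√f = -1.8 log₁₀[(0.0176/3.7)^1.11 + 6.9/1.972e+04] = -1.8 log₁₀[0.00264 + 0.00035] = 4.544, so f = 0.04844.
Total minor-loss coefficient ΣK = 3·0.22 + 1·0.45 + 2·2.1 = 5.31.
ΔP = [f·L/D + ΣK]·(ρV²/2) = [0.04844·25.3/0.154 + 5.31]·(1110·2.18²/2) = [7.958 + 5.31]·2638 = 3.5e+04 Pa.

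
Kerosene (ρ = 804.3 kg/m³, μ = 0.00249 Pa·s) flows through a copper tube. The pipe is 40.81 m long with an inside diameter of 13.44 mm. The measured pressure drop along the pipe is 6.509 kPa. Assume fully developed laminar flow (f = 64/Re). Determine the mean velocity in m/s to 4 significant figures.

For laminar flow, f = 64/Re with Re = ρVD/μ, so Darcy-Weisbach reduces to ΔP = 32μLV/D². Solving for V: V = ΔP·D²/(32μL) = 6509·(0.01344)²/(32·0.00249·40.81) = 0.3616 m/s.
Check: Re = ρVD/μ = 804.3·0.3616·0.01344/0.00249 = 1570 < 2300, so the laminar assumption holds.

V ≈ 0.3616 m/s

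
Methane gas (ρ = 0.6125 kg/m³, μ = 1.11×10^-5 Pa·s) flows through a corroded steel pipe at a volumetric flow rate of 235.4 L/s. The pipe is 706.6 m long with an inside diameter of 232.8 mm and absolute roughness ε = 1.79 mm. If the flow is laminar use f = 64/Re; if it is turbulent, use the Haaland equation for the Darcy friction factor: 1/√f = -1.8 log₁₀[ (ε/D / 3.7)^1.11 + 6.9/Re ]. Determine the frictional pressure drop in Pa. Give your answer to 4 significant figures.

Q = 235.4 L/s = 235.4/1000 = 0.2354 m³/s.
Cross-sectional area A = πD²/4 = π(0.2328)²/4 = 0.04257 m²; mean velocity V = Q/A = 0.2354/0.04257 = 5.53 m/s.
Reynolds number Re = ρVD/μ = 0.6125 · 5.53 · 0.2328 / 1.11e-05 = 7.104e+04.
Re > 4000 → turbulent. Relative roughness ε/D = 0.00179/0.2328 = 0.00769. Haaland: 1/√f = -1.8 log₁₀[(0.00769/3.7)^1.11 + 6.9/7.104e+04] = -1.8 log₁₀[0.00105 + 9.71e-05] = 5.29, so f = 0.03573.
Darcy-Weisbach: ΔP = f(L/D)(ρV²/2) = 0.03573·(706.6/0.2328)·(0.6125·5.53²/2) = 0.03573·3035·9.367 = 1016 Pa.

ΔP ≈ 1016 Pa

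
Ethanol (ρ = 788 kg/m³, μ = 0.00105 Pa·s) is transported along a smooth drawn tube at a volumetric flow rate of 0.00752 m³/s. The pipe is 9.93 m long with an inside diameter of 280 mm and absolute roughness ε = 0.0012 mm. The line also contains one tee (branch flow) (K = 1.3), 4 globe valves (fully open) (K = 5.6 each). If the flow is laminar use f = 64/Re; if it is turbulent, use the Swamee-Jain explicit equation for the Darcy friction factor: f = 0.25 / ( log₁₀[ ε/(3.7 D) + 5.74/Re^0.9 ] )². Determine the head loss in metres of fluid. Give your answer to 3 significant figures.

h_f ≈ 0.0187 m

Cross-sectional area A = πD²/4 = π(0.28)²/4 = 0.06158 m²; mean velocity V = Q/A = 0.00752/0.06158 = 0.1221 m/s.
Reynolds number Re = ρVD/μ = 788 · 0.1221 · 0.28 / 0.00105 = 2.566e+04.
Re > 4000 → turbulent. Relative roughness ε/D = 1.2e-06/0.28 = 4.29e-06. Swamee-Jain: f = 0.25/(log₁₀[4.29e-06/3.7 + 5.74/2.566e+04^0.9])² = 0.25/(log₁₀[1.16e-06 + 0.000617])² = 0.25/(-3.209)² = 0.02428.
Total minor-loss coefficient ΣK = 1·1.3 + 4·5.6 = 23.7.
ΔP = [f·L/D + ΣK]·(ρV²/2) = [0.02428·9.93/0.28 + 23.7]·(788·0.1221²/2) = [0.8612 + 23.7]·5.877 = 144.3 Pa.
Head loss h_f = ΔP/(ρg) = 144.3/(788·9.81) = 0.0187 m.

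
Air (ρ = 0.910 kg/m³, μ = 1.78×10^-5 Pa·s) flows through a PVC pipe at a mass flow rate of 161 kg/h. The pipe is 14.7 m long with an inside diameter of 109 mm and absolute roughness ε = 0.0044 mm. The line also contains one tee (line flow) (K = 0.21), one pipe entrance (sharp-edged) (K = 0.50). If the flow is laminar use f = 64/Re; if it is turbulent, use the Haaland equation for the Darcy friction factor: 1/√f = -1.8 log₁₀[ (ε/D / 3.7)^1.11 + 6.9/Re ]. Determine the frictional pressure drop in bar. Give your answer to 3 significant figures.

ΔP ≈ 4.90×10^-4 bar

ṁ = 161 kg/h = 161/3600 = 0.04472 kg/s.
A = πD²/4 = π(0.109)²/4 = 0.009331 m²; mean velocity V = ṁ/(ρA) = 0.04472/(0.91 · 0.009331) = 5.267 m/s.
Reynolds number Re = ρVD/μ = 0.91 · 5.267 · 0.109 / 1.78e-05 = 2.935e+04.
Re > 4000 → turbulent. Relative roughness ε/D = 4.4e-06/0.109 = 4.04e-05. Haaland: 1/√f = -1.8 log₁₀[(4.04e-05/3.7)^1.11 + 6.9/2.935e+04] = -1.8 log₁₀[3.1e-06 + 0.000235] = 6.521, so f = 0.02351.
Total minor-loss coefficient ΣK = 1·0.21 + 1·0.5 = 0.71.
ΔP = [f·L/D + ΣK]·(ρV²/2) = [0.02351·14.7/0.109 + 0.71]·(0.91·5.267²/2) = [3.171 + 0.71]·12.62 = 48.98 Pa.
ΔP = 48.98 Pa = 4.90×10^-4 bar.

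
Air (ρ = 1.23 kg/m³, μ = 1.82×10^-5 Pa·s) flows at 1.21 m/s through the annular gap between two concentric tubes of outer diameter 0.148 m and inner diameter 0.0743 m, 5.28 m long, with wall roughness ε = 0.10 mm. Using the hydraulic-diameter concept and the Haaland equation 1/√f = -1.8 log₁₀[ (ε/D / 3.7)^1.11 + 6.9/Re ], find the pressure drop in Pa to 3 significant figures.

ΔP ≈ 2.39 Pa

Hydraulic diameter D_h = 4A/P = D_o - D_i = 0.148 - 0.0743 = 0.0737 m.
Re = ρVD_h/μ = 1.23·1.21·0.0737/1.82e-05 = 6027.
ε/D_h = 0.0001/0.0737 = 0.00136; Haaland gives 1/√f = -1.8 log₁₀[0.000154+0.00114] = 5.196, so f = 0.03704.
ΔP = f(L/D_h)(ρV²/2) = 0.03704·5.28/0.0737·0.9004 = 2.389 Pa.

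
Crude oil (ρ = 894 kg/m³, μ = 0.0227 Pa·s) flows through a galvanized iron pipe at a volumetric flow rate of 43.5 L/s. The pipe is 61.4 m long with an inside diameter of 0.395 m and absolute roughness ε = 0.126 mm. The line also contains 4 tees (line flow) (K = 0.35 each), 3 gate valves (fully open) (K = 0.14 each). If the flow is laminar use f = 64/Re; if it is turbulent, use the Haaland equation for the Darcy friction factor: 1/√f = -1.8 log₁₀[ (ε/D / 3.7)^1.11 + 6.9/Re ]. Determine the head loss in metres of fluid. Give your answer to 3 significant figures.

h_f ≈ 0.0485 m

Q = 43.5 L/s = 43.5/1000 = 0.0435 m³/s.
Cross-sectional area A = πD²/4 = π(0.395)²/4 = 0.1225 m²; mean velocity V = Q/A = 0.0435/0.1225 = 0.355 m/s.
Reynolds number Re = ρVD/μ = 894 · 0.355 · 0.395 / 0.0227 = 5522.
Re > 4000 → turbulent. Relative roughness ε/D = 0.000126/0.395 = 0.000319. Haaland: 1/√f = -1.8 log₁₀[(0.000319/3.7)^1.11 + 6.9/5522] = -1.8 log₁₀[3.08e-05 + 0.00125] = 5.207, so f = 0.03689.
Total minor-loss coefficient ΣK = 4·0.35 + 3·0.14 = 1.82.
ΔP = [f·L/D + ΣK]·(ρV²/2) = [0.03689·61.4/0.395 + 1.82]·(894·0.355²/2) = [5.734 + 1.82]·56.33 = 425.5 Pa.
Head loss h_f = ΔP/(ρg) = 425.5/(894·9.81) = 0.0485 m.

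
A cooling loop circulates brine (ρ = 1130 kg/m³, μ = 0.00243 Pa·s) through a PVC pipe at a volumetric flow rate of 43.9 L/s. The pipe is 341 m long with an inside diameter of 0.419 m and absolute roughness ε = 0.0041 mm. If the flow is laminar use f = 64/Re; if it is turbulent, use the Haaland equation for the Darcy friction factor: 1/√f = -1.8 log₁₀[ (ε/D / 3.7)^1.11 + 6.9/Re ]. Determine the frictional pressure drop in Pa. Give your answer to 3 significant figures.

Q = 43.9 L/s = 43.9/1000 = 0.0439 m³/s.
Cross-sectional area A = πD²/4 = π(0.419)²/4 = 0.1379 m²; mean velocity V = Q/A = 0.0439/0.1379 = 0.3184 m/s.
Reynolds number Re = ρVD/μ = 1130 · 0.3184 · 0.419 / 0.00243 = 6.203e+04.
Re > 4000 → turbulent. Relative roughness ε/D = 4.1e-06/0.419 = 9.79e-06. Haaland: 1/√f = -1.8 log₁₀[(9.79e-06/3.7)^1.11 + 6.9/6.203e+04] = -1.8 log₁₀[6.44e-07 + 0.000111] = 7.112, so f = 0.01977.
Darcy-Weisbach: ΔP = f(L/D)(ρV²/2) = 0.01977·(341/0.419)·(1130·0.3184²/2) = 0.01977·813.8·57.27 = 921.4 Pa.

ΔP ≈ 921 Pa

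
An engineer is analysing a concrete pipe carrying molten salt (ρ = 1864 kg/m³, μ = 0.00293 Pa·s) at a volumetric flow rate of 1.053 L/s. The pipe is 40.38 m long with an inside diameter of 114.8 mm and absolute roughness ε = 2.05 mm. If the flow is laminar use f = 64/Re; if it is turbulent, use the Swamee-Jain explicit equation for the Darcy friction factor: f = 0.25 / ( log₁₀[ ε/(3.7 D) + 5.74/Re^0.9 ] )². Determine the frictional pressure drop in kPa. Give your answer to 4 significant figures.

Q = 1.053 L/s = 1.053/1000 = 0.001053 m³/s.
Cross-sectional area A = πD²/4 = π(0.1148)²/4 = 0.01035 m²; mean velocity V = Q/A = 0.001053/0.01035 = 0.1017 m/s.
Reynolds number Re = ρVD/μ = 1864 · 0.1017 · 0.1148 / 0.00293 = 7430.
Re > 4000 → turbulent. Relative roughness ε/D = 0.00205/0.1148 = 0.0179. Swamee-Jain: f = 0.25/(log₁₀[0.0179/3.7 + 5.74/7430^0.9])² = 0.25/(log₁₀[0.00483 + 0.00188])² = 0.25/(-2.173)² = 0.05293.
Darcy-Weisbach: ΔP = f(L/D)(ρV²/2) = 0.05293·(40.38/0.1148)·(1864·0.1017²/2) = 0.05293·351.7·9.646 = 179.6 Pa.
ΔP = 179.6 Pa = 0.1796 kPa.

ΔP ≈ 0.1796 kPa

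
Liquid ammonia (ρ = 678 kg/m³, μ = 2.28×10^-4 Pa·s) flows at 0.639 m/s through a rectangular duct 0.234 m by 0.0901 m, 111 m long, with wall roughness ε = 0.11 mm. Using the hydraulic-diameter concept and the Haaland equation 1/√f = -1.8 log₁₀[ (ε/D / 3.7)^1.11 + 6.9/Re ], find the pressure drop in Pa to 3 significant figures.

Hydraulic diameter D_h = 4A/P = 4·(0.234·0.0901)/(2·(0.234+0.0901)) = 0.08433/0.6482 = 0.1301 m.
Re = ρVD_h/μ = 678·0.639·0.1301/0.000228 = 2.472e+05.
ε/D_h = 0.00011/0.1301 = 0.000845; Haaland gives 1/√f = -1.8 log₁₀[9.09e-05+2.79e-05] = 7.066, so f = 0.02003.
ΔP = f(L/D_h)(ρV²/2) = 0.02003·111/0.1301·138.4 = 2366 Pa.

ΔP ≈ 2370 Pa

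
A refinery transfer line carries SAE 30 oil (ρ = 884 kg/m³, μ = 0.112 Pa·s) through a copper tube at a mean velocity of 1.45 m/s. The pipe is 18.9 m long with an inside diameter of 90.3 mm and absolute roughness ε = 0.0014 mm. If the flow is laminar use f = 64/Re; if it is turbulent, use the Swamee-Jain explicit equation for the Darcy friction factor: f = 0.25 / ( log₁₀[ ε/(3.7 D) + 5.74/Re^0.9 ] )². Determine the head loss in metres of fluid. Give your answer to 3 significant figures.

Reynolds number Re = ρVD/μ = 884 · 1.45 · 0.0903 / 0.112 = 1033.
Re < 2300 → laminar flow, so f = 64/Re = 64/1033 = 0.06193 (the turbulent correlation is not needed).
Darcy-Weisbach: ΔP = f(L/D)(ρV²/2) = 0.06193·(18.9/0.0903)·(884·1.45²/2) = 0.06193·209.3·929.3 = 1.205e+04 Pa.
Head loss h_f = ΔP/(ρg) = 1.205e+04/(884·9.81) = 1.39 m.

h_f ≈ 1.39 m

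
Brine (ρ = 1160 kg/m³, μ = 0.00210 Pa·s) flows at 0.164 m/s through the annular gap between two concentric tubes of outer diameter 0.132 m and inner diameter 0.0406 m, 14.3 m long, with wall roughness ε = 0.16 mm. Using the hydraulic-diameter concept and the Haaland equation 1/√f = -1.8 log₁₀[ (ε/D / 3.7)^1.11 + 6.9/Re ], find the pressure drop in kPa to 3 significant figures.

ΔP ≈ 0.0846 kPa

Hydraulic diameter D_h = 4A/P = D_o - D_i = 0.132 - 0.0406 = 0.0914 m.
Re = ρVD_h/μ = 1160·0.164·0.0914/0.0021 = 8280.
ε/D_h = 0.00016/0.0914 = 0.00175; Haaland gives 1/√f = -1.8 log₁₀[0.000204+0.000833] = 5.371, so f = 0.03466.
ΔP = f(L/D_h)(ρV²/2) = 0.03466·14.3/0.0914·15.6 = 84.59 Pa.
ΔP = 0.0846 kPa.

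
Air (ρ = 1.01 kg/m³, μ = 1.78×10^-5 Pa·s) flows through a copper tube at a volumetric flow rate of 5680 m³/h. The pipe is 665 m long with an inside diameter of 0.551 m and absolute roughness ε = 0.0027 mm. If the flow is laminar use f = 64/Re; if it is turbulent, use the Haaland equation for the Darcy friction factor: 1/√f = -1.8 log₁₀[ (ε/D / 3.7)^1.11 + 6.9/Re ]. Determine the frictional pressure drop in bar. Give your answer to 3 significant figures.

ΔP ≈ 0.00412 bar

Q = 5680 m³/h = 5680/3600 = 1.578 m³/s.
Cross-sectional area A = πD²/4 = π(0.551)²/4 = 0.2384 m²; mean velocity V = Q/A = 1.578/0.2384 = 6.617 m/s.
Reynolds number Re = ρVD/μ = 1.01 · 6.617 · 0.551 / 1.78e-05 = 2.069e+05.
Re > 4000 → turbulent. Relative roughness ε/D = 2.7e-06/0.551 = 4.9e-06. Haaland: 1/√f = -1.8 log₁₀[(4.9e-06/3.7)^1.11 + 6.9/2.069e+05] = -1.8 log₁₀[2.99e-07 + 3.34e-05] = 8.051, so f = 0.01543.
Darcy-Weisbach: ΔP = f(L/D)(ρV²/2) = 0.01543·(665/0.551)·(1.01·6.617²/2) = 0.01543·1207·22.11 = 411.6 Pa.
ΔP = 411.6 Pa = 0.00412 bar.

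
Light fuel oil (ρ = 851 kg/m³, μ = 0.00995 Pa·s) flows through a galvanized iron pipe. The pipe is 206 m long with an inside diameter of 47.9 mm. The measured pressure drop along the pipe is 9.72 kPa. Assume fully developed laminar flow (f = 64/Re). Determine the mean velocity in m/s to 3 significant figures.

For laminar flow, f = 64/Re with Re = ρVD/μ, so Darcy-Weisbach reduces to ΔP = 32μLV/D². Solving for V: V = ΔP·D²/(32μL) = 9720·(0.0479)²/(32·0.00995·206) = 0.34 m/s.
Check: Re = ρVD/μ = 851·0.34·0.0479/0.00995 = 1393 < 2300, so the laminar assumption holds.

V ≈ 0.340 m/s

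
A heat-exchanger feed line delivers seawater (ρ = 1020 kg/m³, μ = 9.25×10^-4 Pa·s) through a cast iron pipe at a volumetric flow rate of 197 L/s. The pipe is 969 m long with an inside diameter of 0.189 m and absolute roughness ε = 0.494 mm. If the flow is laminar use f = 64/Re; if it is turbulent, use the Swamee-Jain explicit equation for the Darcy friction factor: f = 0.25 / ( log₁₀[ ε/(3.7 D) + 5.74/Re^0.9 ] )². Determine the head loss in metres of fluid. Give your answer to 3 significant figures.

h_f ≈ 326 m

Q = 197 L/s = 197/1000 = 0.197 m³/s.
Cross-sectional area A = πD²/4 = π(0.189)²/4 = 0.02806 m²; mean velocity V = Q/A = 0.197/0.02806 = 7.022 m/s.
Reynolds number Re = ρVD/μ = 1020 · 7.022 · 0.189 / 0.000925 = 1.463e+06.
Re > 4000 → turbulent. Relative roughness ε/D = 0.000494/0.189 = 0.00261. Swamee-Jain: f = 0.25/(log₁₀[0.00261/3.7 + 5.74/1.463e+06^0.9])² = 0.25/(log₁₀[0.000706 + 1.62e-05])² = 0.25/(-3.141)² = 0.02534.
Darcy-Weisbach: ΔP = f(L/D)(ρV²/2) = 0.02534·(969/0.189)·(1020·7.022²/2) = 0.02534·5127·2.515e+04 = 3.267e+06 Pa.
Head loss h_f = ΔP/(ρg) = 3.267e+06/(1020·9.81) = 326 m.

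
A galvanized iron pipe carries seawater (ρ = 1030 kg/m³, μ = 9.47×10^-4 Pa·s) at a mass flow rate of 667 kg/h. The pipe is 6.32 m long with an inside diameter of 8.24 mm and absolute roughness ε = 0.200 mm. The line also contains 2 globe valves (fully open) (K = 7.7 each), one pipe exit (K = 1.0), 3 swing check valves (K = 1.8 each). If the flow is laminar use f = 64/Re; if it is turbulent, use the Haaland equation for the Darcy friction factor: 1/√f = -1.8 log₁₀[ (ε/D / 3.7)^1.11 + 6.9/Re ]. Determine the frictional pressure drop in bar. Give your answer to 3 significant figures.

ΔP ≈ 3.69 bar

ṁ = 667 kg/h = 667/3600 = 0.1853 kg/s.
A = πD²/4 = π(0.00824)²/4 = 5.333e-05 m²; mean velocity V = ṁ/(ρA) = 0.1853/(1030 · 5.333e-05) = 3.373 m/s.
Reynolds number Re = ρVD/μ = 1030 · 3.373 · 0.00824 / 0.000947 = 3.023e+04.
Re > 4000 → turbulent. Relative roughness ε/D = 0.0002/0.00824 = 0.0243. Haaland: 1/√f = -1.8 log₁₀[(0.0243/3.7)^1.11 + 6.9/3.023e+04] = -1.8 log₁₀[0.00377 + 0.000228] = 4.316, so f = 0.05368.
Total minor-loss coefficient ΣK = 2·7.7 + 1·1 + 3·1.8 = 21.8.
ΔP = [f·L/D + ΣK]·(ρV²/2) = [0.05368·6.32/0.00824 + 21.8]·(1030·3.373²/2) = [41.18 + 21.8]·5860 = 3.69e+05 Pa.
ΔP = 3.69e+05 Pa = 3.69 bar.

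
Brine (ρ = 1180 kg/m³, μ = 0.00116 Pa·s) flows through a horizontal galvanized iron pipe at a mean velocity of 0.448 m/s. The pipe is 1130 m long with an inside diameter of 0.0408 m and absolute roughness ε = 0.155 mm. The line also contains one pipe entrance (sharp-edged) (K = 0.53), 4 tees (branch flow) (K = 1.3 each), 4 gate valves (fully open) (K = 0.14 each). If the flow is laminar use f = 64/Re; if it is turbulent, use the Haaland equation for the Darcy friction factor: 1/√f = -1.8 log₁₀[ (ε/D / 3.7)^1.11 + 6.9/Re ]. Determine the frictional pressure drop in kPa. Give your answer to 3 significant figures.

ΔP ≈ 108 kPa

Reynolds number Re = ρVD/μ = 1180 · 0.448 · 0.0408 / 0.00116 = 1.859e+04.
Re > 4000 → turbulent. Relative roughness ε/D = 0.000155/0.0408 = 0.0038. Haaland: 1/√f = -1.8 log₁₀[(0.0038/3.7)^1.11 + 6.9/1.859e+04] = -1.8 log₁₀[0.000482 + 0.000371] = 5.525, so f = 0.03277.
Total minor-loss coefficient ΣK = 1·0.53 + 4·1.3 + 4·0.14 = 6.29.
ΔP = [f·L/D + ΣK]·(ρV²/2) = [0.03277·1130/0.0408 + 6.29]·(1180·0.448²/2) = [907.5 + 6.29]·118.4 = 1.082e+05 Pa.
ΔP = 1.082e+05 Pa = 108 kPa.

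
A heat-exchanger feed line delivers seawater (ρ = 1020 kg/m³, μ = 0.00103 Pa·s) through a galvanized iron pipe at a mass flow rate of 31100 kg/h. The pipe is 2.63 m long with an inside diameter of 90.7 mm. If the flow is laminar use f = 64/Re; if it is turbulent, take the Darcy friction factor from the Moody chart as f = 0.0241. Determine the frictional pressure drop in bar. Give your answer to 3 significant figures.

ṁ = 31100 kg/h = 31100/3600 = 8.639 kg/s.
A = πD²/4 = π(0.0907)²/4 = 0.006461 m²; mean velocity V = ṁ/(ρA) = 8.639/(1020 · 0.006461) = 1.311 m/s.
Reynolds number Re = ρVD/μ = 1020 · 1.311 · 0.0907 / 0.00103 = 1.177e+05.
Re > 4000 → turbulent; use the Moody-chart value f = 0.0241.
Darcy-Weisbach: ΔP = f(L/D)(ρV²/2) = 0.0241·(2.63/0.0907)·(1020·1.311²/2) = 0.0241·29·876.3 = 612.4 Pa.
ΔP = 612.4 Pa = 0.00612 bar.

ΔP ≈ 0.00612 bar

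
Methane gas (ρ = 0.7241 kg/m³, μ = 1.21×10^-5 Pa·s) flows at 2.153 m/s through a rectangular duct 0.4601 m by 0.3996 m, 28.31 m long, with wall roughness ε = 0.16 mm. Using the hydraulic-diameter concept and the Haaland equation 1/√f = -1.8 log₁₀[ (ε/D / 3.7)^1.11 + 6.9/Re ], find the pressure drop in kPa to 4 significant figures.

ΔP ≈ 0.002386 kPa

Hydraulic diameter D_h = 4A/P = 4·(0.4601·0.3996)/(2·(0.4601+0.3996)) = 0.7354/1.719 = 0.4277 m.
Re = ρVD_h/μ = 0.7241·2.153·0.4277/1.21e-05 = 5.511e+04.
ε/D_h = 0.00016/0.4277 = 0.000374; Haaland gives 1/√f = -1.8 log₁₀[3.68e-05+0.000125] = 6.823, so f = 0.02148.
ΔP = f(L/D_h)(ρV²/2) = 0.02148·28.31/0.4277·1.678 = 2.386 Pa.
ΔP = 0.002386 kPa.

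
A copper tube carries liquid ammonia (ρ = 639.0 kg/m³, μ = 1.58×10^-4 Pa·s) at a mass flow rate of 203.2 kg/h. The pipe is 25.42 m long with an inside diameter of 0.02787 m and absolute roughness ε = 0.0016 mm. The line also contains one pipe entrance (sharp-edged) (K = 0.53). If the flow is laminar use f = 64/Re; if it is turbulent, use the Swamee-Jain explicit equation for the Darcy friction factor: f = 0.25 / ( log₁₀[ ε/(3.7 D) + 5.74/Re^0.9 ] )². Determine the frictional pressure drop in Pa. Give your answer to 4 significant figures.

ΔP ≈ 170.4 Pa

ṁ = 203.2 kg/h = 203.2/3600 = 0.05644 kg/s.
A = πD²/4 = π(0.02787)²/4 = 0.00061 m²; mean velocity V = ṁ/(ρA) = 0.05644/(639 · 0.00061) = 0.1448 m/s.
Reynolds number Re = ρVD/μ = 639 · 0.1448 · 0.02787 / 0.000158 = 1.632e+04.
Re > 4000 → turbulent. Relative roughness ε/D = 1.6e-06/0.02787 = 5.74e-05. Swamee-Jain: f = 0.25/(log₁₀[5.74e-05/3.7 + 5.74/1.632e+04^0.9])² = 0.25/(log₁₀[1.55e-05 + 0.000928])² = 0.25/(-3.025)² = 0.02731.
Total minor-loss coefficient ΣK = 1·0.53 = 0.53.
ΔP = [f·L/D + ΣK]·(ρV²/2) = [0.02731·25.42/0.02787 + 0.53]·(639·0.1448²/2) = [24.91 + 0.53]·6.699 = 170.4 Pa.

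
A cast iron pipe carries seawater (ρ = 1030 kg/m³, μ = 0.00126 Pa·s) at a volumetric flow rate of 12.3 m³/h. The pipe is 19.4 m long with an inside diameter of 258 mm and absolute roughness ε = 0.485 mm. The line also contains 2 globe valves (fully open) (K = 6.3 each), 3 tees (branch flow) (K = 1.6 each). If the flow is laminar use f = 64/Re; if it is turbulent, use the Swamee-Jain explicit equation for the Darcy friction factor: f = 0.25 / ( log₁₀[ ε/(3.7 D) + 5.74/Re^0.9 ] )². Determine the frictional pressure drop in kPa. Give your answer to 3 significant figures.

ΔP ≈ 0.0436 kPa

Q = 12.3 m³/h = 12.3/3600 = 0.003417 m³/s.
Cross-sectional area A = πD²/4 = π(0.258)²/4 = 0.05228 m²; mean velocity V = Q/A = 0.003417/0.05228 = 0.06535 m/s.
Reynolds number Re = ρVD/μ = 1030 · 0.06535 · 0.258 / 0.00126 = 1.378e+04.
Re > 4000 → turbulent. Relative roughness ε/D = 0.000485/0.258 = 0.00188. Swamee-Jain: f = 0.25/(log₁₀[0.00188/3.7 + 5.74/1.378e+04^0.9])² = 0.25/(log₁₀[0.000508 + 0.00108])² = 0.25/(-2.799)² = 0.03191.
Total minor-loss coefficient ΣK = 2·6.3 + 3·1.6 = 17.4.
ΔP = [f·L/D + ΣK]·(ρV²/2) = [0.03191·19.4/0.258 + 17.4]·(1030·0.06535²/2) = [2.399 + 17.4]·2.2 = 43.55 Pa.
ΔP = 43.55 Pa = 0.0436 kPa.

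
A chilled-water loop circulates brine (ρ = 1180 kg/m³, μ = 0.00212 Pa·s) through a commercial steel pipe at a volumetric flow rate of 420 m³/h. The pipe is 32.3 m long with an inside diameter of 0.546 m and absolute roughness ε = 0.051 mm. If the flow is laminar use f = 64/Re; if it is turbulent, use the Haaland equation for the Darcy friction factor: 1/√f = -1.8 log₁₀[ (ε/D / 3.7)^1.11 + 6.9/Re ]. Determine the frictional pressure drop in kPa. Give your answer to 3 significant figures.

ΔP ≈ 0.147 kPa

Q = 420 m³/h = 420/3600 = 0.1167 m³/s.
Cross-sectional area A = πD²/4 = π(0.546)²/4 = 0.2341 m²; mean velocity V = Q/A = 0.1167/0.2341 = 0.4983 m/s.
Reynolds number Re = ρVD/μ = 1180 · 0.4983 · 0.546 / 0.00212 = 1.514e+05.
Re > 4000 → turbulent. Relative roughness ε/D = 5.1e-05/0.546 = 9.34e-05. Haaland: 1/√f = -1.8 log₁₀[(9.34e-05/3.7)^1.11 + 6.9/1.514e+05] = -1.8 log₁₀[7.88e-06 + 4.56e-05] = 7.69, so f = 0.01691.
Darcy-Weisbach: ΔP = f(L/D)(ρV²/2) = 0.01691·(32.3/0.546)·(1180·0.4983²/2) = 0.01691·59.16·146.5 = 146.5 Pa.
ΔP = 146.5 Pa = 0.147 kPa.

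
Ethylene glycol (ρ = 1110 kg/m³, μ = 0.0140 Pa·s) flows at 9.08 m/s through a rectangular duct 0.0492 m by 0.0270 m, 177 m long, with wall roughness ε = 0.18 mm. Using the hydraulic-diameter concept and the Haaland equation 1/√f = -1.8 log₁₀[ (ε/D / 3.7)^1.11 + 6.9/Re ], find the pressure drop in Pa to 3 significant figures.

Hydraulic diameter D_h = 4A/P = 4·(0.0492·0.027)/(2·(0.0492+0.027)) = 0.005314/0.1524 = 0.03487 m.
Re = ρVD_h/μ = 1110·9.08·0.03487/0.014 = 2.51e+04.
ε/D_h = 0.00018/0.03487 = 0.00516; Haaland gives 1/√f = -1.8 log₁₀[0.000677+0.000275] = 5.439, so f = 0.03381.
ΔP = f(L/D_h)(ρV²/2) = 0.03381·177/0.03487·4.576e+04 = 7.854e+06 Pa.

ΔP ≈ 7.85×10^6 Pa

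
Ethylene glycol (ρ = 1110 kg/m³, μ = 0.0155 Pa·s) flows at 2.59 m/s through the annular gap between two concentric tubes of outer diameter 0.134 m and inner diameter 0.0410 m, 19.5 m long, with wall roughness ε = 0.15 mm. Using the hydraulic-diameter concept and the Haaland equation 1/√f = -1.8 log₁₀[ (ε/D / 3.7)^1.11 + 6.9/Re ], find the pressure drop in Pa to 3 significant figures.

Hydraulic diameter D_h = 4A/P = D_o - D_i = 0.134 - 0.041 = 0.093 m.
Re = ρVD_h/μ = 1110·2.59·0.093/0.0155 = 1.725e+04.
ε/D_h = 0.00015/0.093 = 0.00161; Haaland gives 1/√f = -1.8 log₁₀[0.000186+0.0004] = 5.818, so f = 0.02955.
ΔP = f(L/D_h)(ρV²/2) = 0.02955·19.5/0.093·3723 = 2.306e+04 Pa.

ΔP ≈ 23100 Pa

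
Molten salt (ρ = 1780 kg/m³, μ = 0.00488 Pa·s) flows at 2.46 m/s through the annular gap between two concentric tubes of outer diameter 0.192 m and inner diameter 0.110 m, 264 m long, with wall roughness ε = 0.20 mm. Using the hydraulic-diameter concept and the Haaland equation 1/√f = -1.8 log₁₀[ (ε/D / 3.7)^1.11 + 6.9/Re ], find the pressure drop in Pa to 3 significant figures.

Hydraulic diameter D_h = 4A/P = D_o - D_i = 0.192 - 0.11 = 0.082 m.
Re = ρVD_h/μ = 1780·2.46·0.082/0.00488 = 7.358e+04.
ε/D_h = 0.0002/0.082 = 0.00244; Haaland gives 1/√f = -1.8 log₁₀[0.000295+9.38e-05] = 6.14, so f = 0.02653.
ΔP = f(L/D_h)(ρV²/2) = 0.02653·264/0.082·5386 = 4.6e+05 Pa.

ΔP ≈ 460000 Pa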